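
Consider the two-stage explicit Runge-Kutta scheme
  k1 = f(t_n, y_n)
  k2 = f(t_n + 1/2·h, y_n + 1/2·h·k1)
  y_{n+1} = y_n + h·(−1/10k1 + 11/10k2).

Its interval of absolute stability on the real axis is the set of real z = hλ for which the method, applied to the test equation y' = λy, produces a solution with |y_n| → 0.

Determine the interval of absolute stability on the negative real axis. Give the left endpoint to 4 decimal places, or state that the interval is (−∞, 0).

z∈(-1.8182,0).

Set f=λy, z=hλ:
  k1=λy_n ⇒ h·k1=z·y_n;  k2=λ(1+1/2z)y_n ⇒ h·k2=z(1+1/2z)y_n
  y_{n+1}/y_n = 1 − 1/10z + 11/10z(1+1/2z) = 1 + z + 11/20z²
  R(z) = 1 + z + 11/20z².

Find x<0 with |R(x)|<1.
x=-1.02: |R|=0.5522
R=1: x+11/20x²=0 ⇒ x=−20/11=-1.8182; min R=1−1/(4·11/20)=0.5455>−1
Confirm numerically:
  x=-1.472: |R|=0.71973 <1
  x=-1.449: |R|=0.70578 <1
  x=-1.190: |R|=0.58885 <1
  x=-0.834: |R|=0.54856 <1
  x=-1.856: |R|=1.03860 >1
  x=-1.849: |R|=1.03134 >1
  x=-1.848: |R|=1.03031 >1
So |R|<1 on (-1.8182, 0).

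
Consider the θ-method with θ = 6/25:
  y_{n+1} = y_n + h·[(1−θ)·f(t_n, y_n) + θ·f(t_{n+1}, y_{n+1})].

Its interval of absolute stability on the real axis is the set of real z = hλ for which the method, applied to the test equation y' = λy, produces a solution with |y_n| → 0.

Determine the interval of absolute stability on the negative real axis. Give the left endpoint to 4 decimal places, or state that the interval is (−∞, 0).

(-3.8462, 0).

On y'=λy, z=hλ:
  y_{n+1} = y_n + z·[19/25·y_n + 6/25·y_{n+1}] ⇒ (1 − 6/25z)y_{n+1} = (1 + 19/25z)y_n
  ⇒ R(z) = (1 + 19/25z)/(1 − 6/25z).

Need |R(x)|<1, x<0.
x=-1.62: |R|=0.1665
R=−1: 1+19/25x = −1+6/25x ⇒ -13/25x=2 ⇒ x=2/(-13/25)=-3.8462
Confirm numerically:
  x=-3.555: |R|=0.91830 <1
  x=-2.355: |R|=0.50460 <1
  x=-2.314: |R|=0.48776 <1
  x=-1.845: |R|=0.27876 <1
  x=-4.415: |R|=1.14362 >1
  x=-4.219: |R|=1.09634 >1
Interval (-3.8462, 0).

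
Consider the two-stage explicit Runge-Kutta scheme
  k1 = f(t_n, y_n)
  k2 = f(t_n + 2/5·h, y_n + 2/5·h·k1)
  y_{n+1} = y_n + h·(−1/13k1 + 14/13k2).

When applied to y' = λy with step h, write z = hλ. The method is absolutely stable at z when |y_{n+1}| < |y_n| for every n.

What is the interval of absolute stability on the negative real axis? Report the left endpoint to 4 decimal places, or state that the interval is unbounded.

(-2.3214, 0).

On y'=λy, z=hλ:
  k1=λy_n ⇒ h·k1=z·y_n;  k2=λ(1+2/5z)y_n ⇒ h·k2=z(1+2/5z)y_n
  y_{n+1}/y_n = 1 − 1/13z + 14/13z(1+2/5z) = 1 + z + 28/65z²
  ⇒ R(z) = 1 + z + 28/65z².

Solve |R(x)|<1 on ℝ⁻.
x=-1.62: |R|=0.5105
R=1: x+28/65x²=0 ⇒ x=−65/28=-2.3214; min R=1−1/(4·28/65)=0.4196>−1
Confirm numerically:
  x=-2.170: |R|=0.85845 <1
  x=-1.596: |R|=0.50126 <1
  x=-1.442: |R|=0.45373 <1
  x=-1.433: |R|=0.45158 <1
  x=-2.858: |R|=1.66059 >1
  x=-2.853: |R|=1.65329 >1
  x=-2.443: |R|=1.12794 >1
Stable set (-2.3214, 0).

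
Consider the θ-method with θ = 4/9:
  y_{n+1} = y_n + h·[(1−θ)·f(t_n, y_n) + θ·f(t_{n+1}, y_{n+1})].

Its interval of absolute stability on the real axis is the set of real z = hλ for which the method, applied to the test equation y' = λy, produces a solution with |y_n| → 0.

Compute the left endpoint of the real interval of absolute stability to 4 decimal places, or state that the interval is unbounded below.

With y'=λy (z=hλ):
  y_{n+1} = y_n + z·[5/9·y_n + 4/9·y_{n+1}] ⇒ (1 − 4/9z)y_{n+1} = (1 + 5/9z)y_n
  ⇒ R(z) = (1 + 5/9z)/(1 − 4/9z).

Solve |R(x)|<1 on ℝ⁻.
x=-1.75: |R|=0.0156
R=−1: 1+5/9x = −1+4/9x ⇒ -1/9x=2 ⇒ x=2/(-1/9)=-18.0000
Confirm numerically:
  x=-14.214: |R|=0.94251 <1
  x=-14.131: |R|=0.94095 <1
  x=-10.199: |R|=0.84334 <1
  x=-18.304: |R|=1.00370 >1
  x=-18.151: |R|=1.00185 >1
  x=-18.092: |R|=1.00113 >1
Interval (-18.0000, 0).

z* = -18.0000.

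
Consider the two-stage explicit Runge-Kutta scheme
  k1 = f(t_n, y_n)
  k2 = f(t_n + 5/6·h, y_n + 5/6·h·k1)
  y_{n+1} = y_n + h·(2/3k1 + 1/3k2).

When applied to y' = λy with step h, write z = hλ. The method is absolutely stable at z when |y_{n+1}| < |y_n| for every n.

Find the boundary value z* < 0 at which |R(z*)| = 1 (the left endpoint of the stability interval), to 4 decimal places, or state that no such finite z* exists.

left endpoint -3.6000.

With y'=λy (z=hλ):
  k1=λy_n ⇒ h·k1=z·y_n;  k2=λ(1+5/6z)y_n ⇒ h·k2=z(1+5/6z)y_n
  y_{n+1}/y_n = 1 + 2/3z + 1/3z(1+5/6z) = 1 + z + 5/18z²
  Hence R(z) = 1 + z + 5/18z².

Boundary: |R(x)|=1, x<0.
x=-0.76: |R|=0.4004
R=1: x+5/18x²=0 ⇒ x=−18/5=-3.6000; min R=1−1/(4·5/18)=0.1000>−1
Confirm numerically:
  x=-2.841: |R|=0.40102 <1
  x=-2.783: |R|=0.36841 <1
  x=-2.688: |R|=0.31904 <1
  x=-2.007: |R|=0.11190 <1
  x=-3.733: |R|=1.13791 >1
  x=-3.712: |R|=1.11548 >1
So |R|<1 on (-3.6000, 0).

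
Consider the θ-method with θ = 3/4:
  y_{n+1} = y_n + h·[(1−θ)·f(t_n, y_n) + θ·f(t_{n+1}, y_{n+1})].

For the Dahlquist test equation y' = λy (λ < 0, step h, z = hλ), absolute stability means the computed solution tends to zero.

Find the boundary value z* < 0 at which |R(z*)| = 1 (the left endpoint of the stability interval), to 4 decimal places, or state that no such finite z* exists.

With y'=λy (z=hλ):
  y_{n+1} = y_n + z·[1/4·y_n + 3/4·y_{n+1}] ⇒ (1 − 3/4z)y_{n+1} = (1 + 1/4z)y_n
  ⇒ R(z) = (1 + 1/4z)/(1 − 3/4z).

Need |R(x)|<1, x<0.
x=-0.54: |R|=0.6157
x=-2: |R|=0.2000
x=-10: |R|=0.1765
x=-100: |R|=0.3158
θ=3/4≥1/2 ⇒ |1+1/4x|<|1−3/4x| ∀x<0 ⇒ unbounded interval.

interval (−∞, 0).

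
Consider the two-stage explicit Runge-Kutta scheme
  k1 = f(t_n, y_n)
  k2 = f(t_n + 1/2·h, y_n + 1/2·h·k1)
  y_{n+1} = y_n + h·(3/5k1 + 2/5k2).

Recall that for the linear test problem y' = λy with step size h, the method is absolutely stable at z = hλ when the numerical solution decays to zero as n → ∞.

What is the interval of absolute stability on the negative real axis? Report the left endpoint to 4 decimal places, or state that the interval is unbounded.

With y'=λy (z=hλ):
  k1=λy_n ⇒ h·k1=z·y_n;  k2=λ(1+1/2z)y_n ⇒ h·k2=z(1+1/2z)y_n
  y_{n+1}/y_n = 1 + 3/5z + 2/5z(1+1/2z) = 1 + z + 1/5z²
  ⇒ R(z) = 1 + z + 1/5z².

Boundary: |R(x)|=1, x<0.
x=-1.67: |R|=0.1122
R=1: x+1/5x²=0 ⇒ x=−5=-5.0000; min R=1−1/(4·1/5)=-0.2500>−1
Confirm numerically:
  x=-4.778: |R|=0.78786 <1
  x=-4.360: |R|=0.44192 <1
  x=-4.281: |R|=0.38439 <1
  x=-3.621: |R|=0.00133 <1
  x=-5.368: |R|=1.39508 >1
  x=-5.114: |R|=1.11660 >1
So |R|<1 on (-5.0000, 0).

(-5.0000, 0).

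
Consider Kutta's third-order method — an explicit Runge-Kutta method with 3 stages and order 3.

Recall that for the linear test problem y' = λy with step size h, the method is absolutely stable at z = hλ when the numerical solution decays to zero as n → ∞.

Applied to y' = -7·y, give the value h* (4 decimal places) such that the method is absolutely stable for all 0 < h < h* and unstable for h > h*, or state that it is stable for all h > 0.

(-2.5127,0); λ=-7 ⇒ h* = 0.3590.

On y'=λy, z=hλ:
  order 3, 3-stage ⇒ R(z)=1+z+z^2/2+z^3/6
  (e.g. R(-0.83)=0.41915, |R|=0.41915)

Find x<0 with |R(x)|<1.
x=-0.83: |R|=0.4192
|R(-2.76)|=1.4553 |R(-1.81)|=0.1602 |R(-1.33)|=0.1623
Bisect:
  x_lo=-3.1922 |R|=2.5186  x_hi=-0.1837 |R|=0.8322
  mid=-1.68793 |R|=0.06490 →hi
  mid=-2.44006 |R|=0.88442 →hi
  mid=-2.81612 |R|=1.57308 →lo
  mid=-2.62809 |R|=1.19997 →lo
  mid=-2.53407 |R|=1.03542 →lo
  mid=-2.48707 |R|=0.95828 →hi
  mid=-2.51057 |R|=0.99643 →hi
  ...
  [-2.51277,-2.51259] ⇒ x*=-2.5127
Interval (-2.5127, 0).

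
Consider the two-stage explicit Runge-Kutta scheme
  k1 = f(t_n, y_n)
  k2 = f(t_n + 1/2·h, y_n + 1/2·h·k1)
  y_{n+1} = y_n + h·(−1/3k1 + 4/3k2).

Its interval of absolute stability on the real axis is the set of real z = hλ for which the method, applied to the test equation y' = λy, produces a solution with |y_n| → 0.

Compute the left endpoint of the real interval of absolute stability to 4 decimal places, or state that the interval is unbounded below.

On y'=λy, z=hλ:
  k1=λy_n ⇒ h·k1=z·y_n;  k2=λ(1+1/2z)y_n ⇒ h·k2=z(1+1/2z)y_n
  y_{n+1}/y_n = 1 − 1/3z + 4/3z(1+1/2z) = 1 + z + 2/3z²
  so R(z) = 1 + z + 2/3z².

Boundary: |R(x)|=1, x<0.
x=-1.64: |R|=1.1531
R=1: x+2/3x²=0 ⇒ x=−3/2=-1.5000; min R=1−1/(4·2/3)=0.6250>−1
Confirm numerically:
  x=-1.362: |R|=0.87470 <1
  x=-1.218: |R|=0.77102 <1
  x=-1.193: |R|=0.75583 <1
  x=-0.625: |R|=0.63542 <1
  x=-2.036: |R|=1.72753 >1
  x=-1.849: |R|=1.43020 >1
So |R|<1 on (-1.5000, 0).

left endpoint -1.5000.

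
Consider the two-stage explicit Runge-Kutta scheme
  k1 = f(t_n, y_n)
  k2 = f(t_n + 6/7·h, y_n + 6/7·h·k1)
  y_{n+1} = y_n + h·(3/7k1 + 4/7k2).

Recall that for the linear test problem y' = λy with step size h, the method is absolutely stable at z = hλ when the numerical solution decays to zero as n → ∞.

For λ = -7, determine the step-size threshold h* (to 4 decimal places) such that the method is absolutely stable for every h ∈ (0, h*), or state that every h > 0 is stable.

(-2.0417,0); λ=-7 ⇒ h* = (49/24)/7 = 0.2917.

With y'=λy (z=hλ):
  k1=λy_n ⇒ h·k1=z·y_n;  k2=λ(1+6/7z)y_n ⇒ h·k2=z(1+6/7z)y_n
  y_{n+1}/y_n = 1 + 3/7z + 4/7z(1+6/7z) = 1 + z + 24/49z²
  Hence R(z) = 1 + z + 24/49z².

Need |R(x)|<1, x<0.
x=-0.72: |R|=0.5339
R=1: x+24/49x²=0 ⇒ x=−49/24=-2.0417; min R=1−1/(4·24/49)=0.4896>−1
Confirm numerically:
  x=-1.941: |R|=0.90430 <1
  x=-1.864: |R|=0.83779 <1
  x=-1.722: |R|=0.73038 <1
  x=-2.364: |R|=1.37322 >1
  x=-2.098: |R|=1.05789 >1
Stable set (-2.0417, 0).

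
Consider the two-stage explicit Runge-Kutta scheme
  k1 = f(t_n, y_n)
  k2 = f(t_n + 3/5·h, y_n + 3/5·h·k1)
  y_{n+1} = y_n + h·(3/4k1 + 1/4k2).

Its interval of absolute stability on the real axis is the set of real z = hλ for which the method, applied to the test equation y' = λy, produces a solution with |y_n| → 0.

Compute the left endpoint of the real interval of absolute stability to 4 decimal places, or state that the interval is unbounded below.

z* = -6.6667.

On y'=λy, z=hλ:
  k1=λy_n ⇒ h·k1=z·y_n;  k2=λ(1+3/5z)y_n ⇒ h·k2=z(1+3/5z)y_n
  y_{n+1}/y_n = 1 + 3/4z + 1/4z(1+3/5z) = 1 + z + 3/20z²
  Hence R(z) = 1 + z + 3/20z².

Need |R(x)|<1, x<0.
x=-0.54: |R|=0.5037
R=1: x+3/20x²=0 ⇒ x=−20/3=-6.6667; min R=1−1/(4·3/20)=-0.6667>−1
Confirm numerically:
  x=-5.802: |R|=0.24748 <1
  x=-5.635: |R|=0.12798 <1
  x=-5.141: |R|=0.17652 <1
  x=-3.336: |R|=0.66667 <1
  x=-7.057: |R|=1.41319 >1
  x=-6.844: |R|=1.18205 >1
Stable set (-6.6667, 0).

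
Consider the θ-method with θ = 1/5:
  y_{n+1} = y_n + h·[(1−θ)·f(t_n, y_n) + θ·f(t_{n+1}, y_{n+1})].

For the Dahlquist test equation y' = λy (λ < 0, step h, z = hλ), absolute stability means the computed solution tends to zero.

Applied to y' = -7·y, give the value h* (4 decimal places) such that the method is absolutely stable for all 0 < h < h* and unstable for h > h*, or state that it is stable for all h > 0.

(-3.3333,0); λ=-7 ⇒ h* = (10/3)/7 = 0.4762.

With y'=λy (z=hλ):
  y_{n+1} = y_n + z·[4/5·y_n + 1/5·y_{n+1}] ⇒ (1 − 1/5z)y_{n+1} = (1 + 4/5z)y_n
  R(z) = (1 + 4/5z)/(1 − 1/5z).

Solve |R(x)|<1 on ℝ⁻.
x=-0.92: |R|=0.2230
R=−1: 1+4/5x = −1+1/5x ⇒ -3/5x=2 ⇒ x=2/(-3/5)=-3.3333
Confirm numerically:
  x=-3.240: |R|=0.96602 <1
  x=-3.067: |R|=0.90095 <1
  x=-2.875: |R|=0.82540 <1
  x=-2.300: |R|=0.57534 <1
  x=-3.932: |R|=1.20107 >1
  x=-3.551: |R|=1.07637 >1
So |R|<1 on (-3.3333, 0).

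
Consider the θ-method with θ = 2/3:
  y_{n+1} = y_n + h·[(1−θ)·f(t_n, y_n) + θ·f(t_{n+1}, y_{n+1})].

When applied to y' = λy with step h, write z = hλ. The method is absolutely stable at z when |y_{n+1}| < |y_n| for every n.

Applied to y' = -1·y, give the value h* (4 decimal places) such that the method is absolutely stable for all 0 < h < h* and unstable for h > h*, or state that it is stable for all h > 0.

On y'=λy, z=hλ:
  y_{n+1} = y_n + z·[1/3·y_n + 2/3·y_{n+1}] ⇒ (1 − 2/3z)y_{n+1} = (1 + 1/3z)y_n
  R(z) = (1 + 1/3z)/(1 − 2/3z).

Need |R(x)|<1, x<0.
x=-1.47: |R|=0.2576
x=-2: |R|=0.1429
x=-10: |R|=0.3043
x=-100: |R|=0.4778
θ=2/3≥1/2 ⇒ |1+1/3x|<|1−2/3x| ∀x<0 ⇒ interval (−∞,0).

interval (−∞, 0). Any h>0 works for λ=-1.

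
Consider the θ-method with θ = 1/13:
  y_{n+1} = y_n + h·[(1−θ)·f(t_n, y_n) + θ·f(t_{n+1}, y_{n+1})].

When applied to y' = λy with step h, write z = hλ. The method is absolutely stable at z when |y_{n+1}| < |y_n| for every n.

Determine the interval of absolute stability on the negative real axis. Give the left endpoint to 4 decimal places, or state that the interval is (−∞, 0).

With y'=λy (z=hλ):
  y_{n+1} = y_n + z·[12/13·y_n + 1/13·y_{n+1}] ⇒ (1 − 1/13z)y_{n+1} = (1 + 12/13z)y_n
  ⇒ R(z) = (1 + 12/13z)/(1 − 1/13z).

Solve |R(x)|<1 on ℝ⁻.
x=-1.23: |R|=0.1237
R=−1: 1+12/13x = −1+1/13x ⇒ -11/13x=2 ⇒ x=2/(-11/13)=-2.3636
Confirm numerically:
  x=-1.539: |R|=0.37609 <1
  x=-1.281: |R|=0.16609 <1
  x=-1.105: |R|=0.01843 <1
  x=-2.804: |R|=1.30650 >1
  x=-2.407: |R|=1.03096 >1
So |R|<1 on (-2.3636, 0).

z∈(-2.3636,0).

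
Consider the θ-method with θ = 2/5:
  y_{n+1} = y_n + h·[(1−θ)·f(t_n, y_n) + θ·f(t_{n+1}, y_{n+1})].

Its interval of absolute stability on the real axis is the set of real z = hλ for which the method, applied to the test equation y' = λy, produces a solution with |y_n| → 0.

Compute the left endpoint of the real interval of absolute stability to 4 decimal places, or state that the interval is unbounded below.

Test eqn y'=λy, z=hλ:
  y_{n+1} = y_n + z·[3/5·y_n + 2/5·y_{n+1}] ⇒ (1 − 2/5z)y_{n+1} = (1 + 3/5z)y_n
  ⇒ R(z) = (1 + 3/5z)/(1 − 2/5z).

Boundary: |R(x)|=1, x<0.
x=-1.49: |R|=0.0664
R=−1: 1+3/5x = −1+2/5x ⇒ -1/5x=2 ⇒ x=2/(-1/5)=-10.0000
Confirm numerically:
  x=-9.812: |R|=0.99237 <1
  x=-9.512: |R|=0.97969 <1
  x=-8.987: |R|=0.95591 <1
  x=-10.524: |R|=1.02012 >1
  x=-10.067: |R|=1.00267 >1
So |R|<1 on (-10.0000, 0).

z* = -10.0000.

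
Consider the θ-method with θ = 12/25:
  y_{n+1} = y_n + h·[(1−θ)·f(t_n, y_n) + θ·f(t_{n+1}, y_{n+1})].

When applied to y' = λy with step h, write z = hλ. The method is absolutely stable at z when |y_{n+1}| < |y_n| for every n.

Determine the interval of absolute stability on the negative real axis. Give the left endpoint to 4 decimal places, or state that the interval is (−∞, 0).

With y'=λy (z=hλ):
  y_{n+1} = y_n + z·[13/25·y_n + 12/25·y_{n+1}] ⇒ (1 − 12/25z)y_{n+1} = (1 + 13/25z)y_n
  R(z) = (1 + 13/25z)/(1 − 12/25z).

Boundary: |R(x)|=1, x<0.
x=-0.94: |R|=0.3523
R=−1: 1+13/25x = −1+12/25x ⇒ -1/25x=2 ⇒ x=2/(-1/25)=-50.0000
Confirm numerically:
  x=-39.704: |R|=0.97947 <1
  x=-38.376: |R|=0.97606 <1
  x=-22.745: |R|=0.90852 <1
  x=-21.176: |R|=0.89673 <1
  x=-50.576: |R|=1.00091 >1
  x=-50.346: |R|=1.00055 >1
Interval (-50.0000, 0).

(-50.0000, 0).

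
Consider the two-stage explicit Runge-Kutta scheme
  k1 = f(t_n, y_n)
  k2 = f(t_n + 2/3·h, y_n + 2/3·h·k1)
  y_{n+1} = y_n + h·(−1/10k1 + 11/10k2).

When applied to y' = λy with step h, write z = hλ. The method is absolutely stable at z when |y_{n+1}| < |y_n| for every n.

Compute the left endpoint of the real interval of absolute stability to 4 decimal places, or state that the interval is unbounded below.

Test eqn y'=λy, z=hλ:
  k1=λy_n ⇒ h·k1=z·y_n;  k2=λ(1+2/3z)y_n ⇒ h·k2=z(1+2/3z)y_n
  y_{n+1}/y_n = 1 − 1/10z + 11/10z(1+2/3z) = 1 + z + 11/15z²
  Hence R(z) = 1 + z + 11/15z².

Need |R(x)|<1, x<0.
x=-1.17: |R|=0.8339
R=1: x+11/15x²=0 ⇒ x=−15/11=-1.3636; min R=1−1/(4·11/15)=0.6591>−1
Confirm numerically:
  x=-1.188: |R|=0.84699 <1
  x=-1.141: |R|=0.81371 <1
  x=-0.701: |R|=0.65936 <1
  x=-0.665: |R|=0.65930 <1
  x=-1.821: |R|=1.61076 >1
  x=-1.487: |R|=1.13452 >1
  x=-1.455: |R|=1.09748 >1
So |R|<1 on (-1.3636, 0).

left endpoint -1.3636.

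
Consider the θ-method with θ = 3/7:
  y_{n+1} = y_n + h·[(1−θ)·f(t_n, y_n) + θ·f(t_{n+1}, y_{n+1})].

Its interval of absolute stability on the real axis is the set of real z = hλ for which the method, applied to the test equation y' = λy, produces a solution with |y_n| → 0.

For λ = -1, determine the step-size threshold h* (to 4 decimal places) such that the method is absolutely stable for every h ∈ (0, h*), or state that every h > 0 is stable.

(-14.0000,0); λ=-1 ⇒ h* = (14)/1 = 14.0000.

Test eqn y'=λy, z=hλ:
  y_{n+1} = y_n + z·[4/7·y_n + 3/7·y_{n+1}] ⇒ (1 − 3/7z)y_{n+1} = (1 + 4/7z)y_n
  so R(z) = (1 + 4/7z)/(1 − 3/7z).

Solve |R(x)|<1 on ℝ⁻.
x=-0.75: |R|=0.4324
R=−1: 1+4/7x = −1+3/7x ⇒ -1/7x=2 ⇒ x=2/(-1/7)=-14.0000
Confirm numerically:
  x=-11.900: |R|=0.95082 <1
  x=-9.665: |R|=0.87957 <1
  x=-7.210: |R|=0.76284 <1
  x=-6.368: |R|=0.70763 <1
  x=-14.370: |R|=1.00738 >1
  x=-14.030: |R|=1.00061 >1
  x=-14.028: |R|=1.00057 >1
So |R|<1 on (-14.0000, 0).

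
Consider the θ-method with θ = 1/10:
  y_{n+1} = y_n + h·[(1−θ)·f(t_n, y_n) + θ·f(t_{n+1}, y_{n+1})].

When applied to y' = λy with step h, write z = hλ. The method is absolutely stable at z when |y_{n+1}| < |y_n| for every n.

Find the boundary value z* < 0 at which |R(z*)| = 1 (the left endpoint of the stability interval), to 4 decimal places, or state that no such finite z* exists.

left endpoint -2.5000.

With y'=λy (z=hλ):
  y_{n+1} = y_n + z·[9/10·y_n + 1/10·y_{n+1}] ⇒ (1 − 1/10z)y_{n+1} = (1 + 9/10z)y_n
  R(z) = (1 + 9/10z)/(1 − 1/10z).

Solve |R(x)|<1 on ℝ⁻.
x=-0.89: |R|=0.1827
R=−1: 1+9/10x = −1+1/10x ⇒ -4/5x=2 ⇒ x=2/(-4/5)=-2.5000
Confirm numerically:
  x=-2.214: |R|=0.81267 <1
  x=-1.128: |R|=0.01366 <1
  x=-1.088: |R|=0.01876 <1
  x=-1.067: |R|=0.03587 <1
  x=-2.965: |R|=1.28693 >1
  x=-2.789: |R|=1.18078 >1
Stable set (-2.5000, 0).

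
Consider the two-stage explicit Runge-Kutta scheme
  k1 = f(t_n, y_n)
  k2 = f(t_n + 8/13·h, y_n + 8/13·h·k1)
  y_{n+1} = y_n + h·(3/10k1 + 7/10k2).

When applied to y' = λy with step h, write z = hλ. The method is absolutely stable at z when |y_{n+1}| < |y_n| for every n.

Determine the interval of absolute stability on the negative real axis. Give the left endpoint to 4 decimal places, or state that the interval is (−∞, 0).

Set f=λy, z=hλ:
  k1=λy_n ⇒ h·k1=z·y_n;  k2=λ(1+8/13z)y_n ⇒ h·k2=z(1+8/13z)y_n
  y_{n+1}/y_n = 1 + 3/10z + 7/10z(1+8/13z) = 1 + z + 28/65z²
  ⇒ R(z) = 1 + z + 28/65z².

Solve |R(x)|<1 on ℝ⁻.
x=-0.35: |R|=0.7028
R=1: x+28/65x²=0 ⇒ x=−65/28=-2.3214; min R=1−1/(4·28/65)=0.4196>−1
Confirm numerically:
  x=-2.161: |R|=0.85066 <1
  x=-2.030: |R|=0.74516 <1
  x=-1.920: |R|=0.66799 <1
  x=-2.839: |R|=1.63297 >1
  x=-2.781: |R|=1.55055 >1
Interval (-2.3214, 0).

(-2.3214, 0).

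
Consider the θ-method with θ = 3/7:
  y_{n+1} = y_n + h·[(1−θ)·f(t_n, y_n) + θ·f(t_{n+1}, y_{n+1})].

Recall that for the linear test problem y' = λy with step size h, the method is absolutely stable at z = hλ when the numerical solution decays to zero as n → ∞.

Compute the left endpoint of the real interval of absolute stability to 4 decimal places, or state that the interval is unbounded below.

left endpoint -14.0000.

On y'=λy, z=hλ:
  y_{n+1} = y_n + z·[4/7·y_n + 3/7·y_{n+1}] ⇒ (1 − 3/7z)y_{n+1} = (1 + 4/7z)y_n
  so R(z) = (1 + 4/7z)/(1 − 3/7z).

Find x<0 with |R(x)|<1.
x=-0.36: |R|=0.6881
R=−1: 1+4/7x = −1+3/7x ⇒ -1/7x=2 ⇒ x=2/(-1/7)=-14.0000
Confirm numerically:
  x=-12.322: |R|=0.96183 <1
  x=-9.429: |R|=0.87046 <1
  x=-7.037: |R|=0.75230 <1
  x=-14.090: |R|=1.00183 >1
  x=-14.066: |R|=1.00134 >1
Interval (-14.0000, 0).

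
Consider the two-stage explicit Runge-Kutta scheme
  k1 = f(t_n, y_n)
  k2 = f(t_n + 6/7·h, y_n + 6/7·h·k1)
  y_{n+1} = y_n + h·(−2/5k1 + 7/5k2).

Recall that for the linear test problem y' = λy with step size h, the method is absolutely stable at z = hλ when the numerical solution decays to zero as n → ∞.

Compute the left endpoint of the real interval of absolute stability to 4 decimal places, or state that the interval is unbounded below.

left endpoint -0.8333.

On y'=λy, z=hλ:
  k1=λy_n ⇒ h·k1=z·y_n;  k2=λ(1+6/7z)y_n ⇒ h·k2=z(1+6/7z)y_n
  y_{n+1}/y_n = 1 − 2/5z + 7/5z(1+6/7z) = 1 + z + 6/5z²
  so R(z) = 1 + z + 6/5z².

Solve |R(x)|<1 on ℝ⁻.
x=-1.79: |R|=3.0549
R=1: x+6/5x²=0 ⇒ x=−5/6=-0.8333; min R=1−1/(4·6/5)=0.7917>−1
Confirm numerically:
  x=-0.687: |R|=0.87936 <1
  x=-0.565: |R|=0.81807 <1
  x=-0.467: |R|=0.79471 <1
  x=-1.357: |R|=1.85274 >1
  x=-1.137: |R|=1.41432 >1
So |R|<1 on (-0.8333, 0).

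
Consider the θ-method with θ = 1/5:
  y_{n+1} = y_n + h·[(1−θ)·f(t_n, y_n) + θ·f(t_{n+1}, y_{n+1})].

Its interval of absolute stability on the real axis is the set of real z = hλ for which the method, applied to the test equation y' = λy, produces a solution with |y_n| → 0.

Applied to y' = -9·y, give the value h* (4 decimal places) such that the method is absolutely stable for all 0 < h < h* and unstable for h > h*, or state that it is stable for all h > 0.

With y'=λy (z=hλ):
  y_{n+1} = y_n + z·[4/5·y_n + 1/5·y_{n+1}] ⇒ (1 − 1/5z)y_{n+1} = (1 + 4/5z)y_n
  ⇒ R(z) = (1 + 4/5z)/(1 − 1/5z).

Find x<0 with |R(x)|<1.
x=-1.34: |R|=0.0568
R=−1: 1+4/5x = −1+1/5x ⇒ -3/5x=2 ⇒ x=2/(-3/5)=-3.3333
Confirm numerically:
  x=-2.800: |R|=0.79487 <1
  x=-2.695: |R|=0.75114 <1
  x=-1.350: |R|=0.06299 <1
  x=-3.666: |R|=1.11516 >1
  x=-3.573: |R|=1.08387 >1
Interval (-3.3333, 0).

(-3.3333,0); λ=-9 ⇒ h* = (10/3)/9 = 0.3704.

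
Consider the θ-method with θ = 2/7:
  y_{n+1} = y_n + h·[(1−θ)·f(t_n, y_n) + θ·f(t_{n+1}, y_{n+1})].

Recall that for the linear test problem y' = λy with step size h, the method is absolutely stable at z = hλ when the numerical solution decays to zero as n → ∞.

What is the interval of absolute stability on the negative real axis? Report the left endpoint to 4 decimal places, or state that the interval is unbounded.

Test eqn y'=λy, z=hλ:
  y_{n+1} = y_n + z·[5/7·y_n + 2/7·y_{n+1}] ⇒ (1 − 2/7z)y_{n+1} = (1 + 5/7z)y_n
  Hence R(z) = (1 + 5/7z)/(1 − 2/7z).

Find x<0 with |R(x)|<1.
x=-0.66: |R|=0.4447
R=−1: 1+5/7x = −1+2/7x ⇒ -3/7x=2 ⇒ x=2/(-3/7)=-4.6667
Confirm numerically:
  x=-4.116: |R|=0.89154 <1
  x=-3.197: |R|=0.67082 <1
  x=-2.741: |R|=0.53717 <1
  x=-2.356: |R|=0.40813 <1
  x=-5.243: |R|=1.09888 >1
  x=-4.967: |R|=1.05321 >1
  x=-4.720: |R|=1.00973 >1
Interval (-4.6667, 0).

z∈(-4.6667,0).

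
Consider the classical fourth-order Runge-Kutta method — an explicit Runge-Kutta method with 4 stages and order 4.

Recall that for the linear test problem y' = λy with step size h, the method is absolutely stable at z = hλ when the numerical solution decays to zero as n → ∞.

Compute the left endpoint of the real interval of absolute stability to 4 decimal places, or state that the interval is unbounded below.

With y'=λy (z=hλ):
  order 4, 4-stage ⇒ R(z)=1+z+z^2/2+z^3/6+z^4/24
  (e.g. R(-1.01)=0.37169, |R|=0.37169)

Solve |R(x)|<1 on ℝ⁻.
x=-1.01: |R|=0.3717
|R(-3.08)|=1.5432 |R(-2.18)|=0.4105 |R(-0.71)|=0.4930
Bisect:
  x_lo=-3.0930 |R|=1.5721  x_hi=-0.3906 |R|=0.6767
  mid=-1.74181 |R|=0.27792 →hi
  mid=-2.41741 |R|=0.57297 →hi
  mid=-2.75521 |R|=0.95558 →hi
  mid=-2.92411 |R|=1.23027 →lo
  mid=-2.83966 |R|=1.08511 →lo
  mid=-2.79743 |R|=1.01846 →lo
  mid=-2.77632 |R|=0.98656 →hi
  ...
  [-2.78539,-2.78523] ⇒ x*=-2.7853
Interval (-2.7853, 0).

z* = -2.7853.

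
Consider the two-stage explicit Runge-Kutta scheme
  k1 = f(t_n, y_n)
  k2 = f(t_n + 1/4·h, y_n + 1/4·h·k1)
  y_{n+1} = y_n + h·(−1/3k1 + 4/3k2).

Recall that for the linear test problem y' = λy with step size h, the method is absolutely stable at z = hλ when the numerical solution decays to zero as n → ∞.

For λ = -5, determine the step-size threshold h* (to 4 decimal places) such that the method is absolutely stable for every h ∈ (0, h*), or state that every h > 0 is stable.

(-3.0000,0); λ=-5 ⇒ h* = (3)/5 = 0.6000.

Set f=λy, z=hλ:
  k1=λy_n ⇒ h·k1=z·y_n;  k2=λ(1+1/4z)y_n ⇒ h·k2=z(1+1/4z)y_n
  y_{n+1}/y_n = 1 − 1/3z + 4/3z(1+1/4z) = 1 + z + 1/3z²
  R(z) = 1 + z + 1/3z².

Need |R(x)|<1, x<0.
x=-1.74: |R|=0.2692
R=1: x+1/3x²=0 ⇒ x=−3=-3.0000; min R=1−1/(4·1/3)=0.2500>−1
Confirm numerically:
  x=-2.380: |R|=0.50813 <1
  x=-1.516: |R|=0.25009 <1
  x=-1.204: |R|=0.27921 <1
  x=-3.464: |R|=1.53577 >1
  x=-3.366: |R|=1.41065 >1
Interval (-3.0000, 0).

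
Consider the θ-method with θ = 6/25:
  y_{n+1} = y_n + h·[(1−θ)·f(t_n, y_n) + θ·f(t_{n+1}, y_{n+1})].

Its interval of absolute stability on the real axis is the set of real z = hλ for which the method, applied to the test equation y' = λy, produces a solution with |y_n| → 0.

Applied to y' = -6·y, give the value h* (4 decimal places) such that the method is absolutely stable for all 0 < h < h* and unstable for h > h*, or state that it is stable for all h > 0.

With y'=λy (z=hλ):
  y_{n+1} = y_n + z·[19/25·y_n + 6/25·y_{n+1}] ⇒ (1 − 6/25z)y_{n+1} = (1 + 19/25z)y_n
  so R(z) = (1 + 19/25z)/(1 − 6/25z).

Solve |R(x)|<1 on ℝ⁻.
x=-1.42: |R|=0.0591
R=−1: 1+19/25x = −1+6/25x ⇒ -13/25x=2 ⇒ x=2/(-13/25)=-3.8462
Confirm numerically:
  x=-3.169: |R|=0.80000 <1
  x=-2.082: |R|=0.38830 <1
  x=-1.920: |R|=0.31435 <1
  x=-4.290: |R|=1.11372 >1
  x=-4.033: |R|=1.04937 >1
Interval (-3.8462, 0).

(-3.8462,0); λ=-6 ⇒ h* = (50/13)/6 = 0.6410.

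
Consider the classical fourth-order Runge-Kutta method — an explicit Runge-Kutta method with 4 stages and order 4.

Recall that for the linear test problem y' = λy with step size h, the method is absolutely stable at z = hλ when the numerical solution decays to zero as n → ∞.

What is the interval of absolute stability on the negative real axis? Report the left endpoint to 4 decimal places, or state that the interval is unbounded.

(-2.7853, 0).

With y'=λy (z=hλ):
  order 4, 4-stage ⇒ R(z)=1+z+z^2/2+z^3/6+z^4/24
  (e.g. R(-1.19)=0.32075, |R|=0.32075)

Boundary: |R(x)|=1, x<0.
x=-1.19: |R|=0.3207
|R(-2.42)|=0.5752 |R(-1.74)|=0.2777 |R(-1.51)|=0.2728
Bisect:
  x_lo=-3.3945 |R|=2.3799  x_hi=-0.2962 |R|=0.7437
  mid=-1.84533 |R|=0.29314 →hi
  mid=-2.61990 |R|=0.77796 →hi
  mid=-3.00719 |R|=1.38945 →lo
  mid=-2.81355 |R|=1.04344 →lo
  mid=-2.71672 |R|=0.90145 →hi
  mid=-2.76514 |R|=0.97003 →hi
  mid=-2.78934 |R|=1.00612 →lo
  mid=-2.77724 |R|=0.98792 →hi
  mid=-2.78329 |R|=0.99698 →hi
  ...
  [-2.78537,-2.78518] ⇒ x*=-2.7853
Stable set (-2.7853, 0).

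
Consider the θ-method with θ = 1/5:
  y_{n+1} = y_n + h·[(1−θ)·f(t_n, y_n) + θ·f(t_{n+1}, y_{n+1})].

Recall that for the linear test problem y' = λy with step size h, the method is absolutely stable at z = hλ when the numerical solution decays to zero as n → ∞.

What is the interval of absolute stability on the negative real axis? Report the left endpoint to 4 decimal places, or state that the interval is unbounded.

Set f=λy, z=hλ:
  y_{n+1} = y_n + z·[4/5·y_n + 1/5·y_{n+1}] ⇒ (1 − 1/5z)y_{n+1} = (1 + 4/5z)y_n
  so R(z) = (1 + 4/5z)/(1 − 1/5z).

Find x<0 with |R(x)|<1.
x=-0.5: |R|=0.5455
R=−1: 1+4/5x = −1+1/5x ⇒ -3/5x=2 ⇒ x=2/(-3/5)=-3.3333
Confirm numerically:
  x=-3.186: |R|=0.94601 <1
  x=-1.902: |R|=0.37786 <1
  x=-1.525: |R|=0.16858 <1
  x=-1.386: |R|=0.08519 <1
  x=-3.747: |R|=1.14188 >1
  x=-3.621: |R|=1.10010 >1
So |R|<1 on (-3.3333, 0).

z∈(-3.3333,0).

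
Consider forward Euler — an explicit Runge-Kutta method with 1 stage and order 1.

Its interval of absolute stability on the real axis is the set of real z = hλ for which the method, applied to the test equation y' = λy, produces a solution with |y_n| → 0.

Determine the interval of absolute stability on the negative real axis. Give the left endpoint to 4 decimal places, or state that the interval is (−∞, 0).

(-2.0000, 0).

Set f=λy, z=hλ:
  order 1, 1-stage ⇒ R(z)=1+z
  (e.g. R(-1.41)=-0.41000, |R|=0.41000)

Need |R(x)|<1, x<0.
x=-1.41: |R|=0.4100
|R(-2.31)|=1.3100 |R(-2.08)|=1.0800 |R(-2.02)|=1.0200
Bisect:
  x_lo=-2.4025 |R|=1.4025  x_hi=-0.1609 |R|=0.8391
  mid=-1.28170 |R|=0.28170 →hi
  mid=-1.84211 |R|=0.84211 →hi
  mid=-2.12231 |R|=1.12231 →lo
  mid=-1.98221 |R|=0.98221 →hi
  mid=-2.05226 |R|=1.05226 →lo
  mid=-2.01723 |R|=1.01723 →lo
  mid=-1.99972 |R|=0.99972 →hi
  mid=-2.00848 |R|=1.00848 →lo
  mid=-2.00410 |R|=1.00410 →lo
  ...
  [-2.00013,-2.00000] ⇒ x*=-2.0000
So |R|<1 on (-2.0000, 0).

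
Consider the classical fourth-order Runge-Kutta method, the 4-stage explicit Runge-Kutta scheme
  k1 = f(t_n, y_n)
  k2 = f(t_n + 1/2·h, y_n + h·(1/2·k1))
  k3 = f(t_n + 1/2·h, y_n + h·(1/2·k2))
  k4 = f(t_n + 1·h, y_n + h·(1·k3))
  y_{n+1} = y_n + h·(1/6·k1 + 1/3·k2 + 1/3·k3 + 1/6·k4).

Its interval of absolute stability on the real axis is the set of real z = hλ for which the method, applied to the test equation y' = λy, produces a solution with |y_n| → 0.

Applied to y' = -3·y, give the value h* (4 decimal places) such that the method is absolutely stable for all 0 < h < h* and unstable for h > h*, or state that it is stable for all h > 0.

(-2.7853,0); λ=-3 ⇒ h* = 0.9284.

Test eqn y'=λy, z=hλ:
  order 4, 4-stage ⇒ R(z)=1+z+z^2/2+z^3/6+z^4/24
  (e.g. R(-1.25)=0.30745, |R|=0.30745)

Boundary: |R(x)|=1, x<0.
x=-1.25: |R|=0.3075
|R(-2.7)|=0.8788 |R(-1.81)|=0.2870 |R(-1.7)|=0.2742
Bisect:
  x_lo=-3.4997 |R|=2.7309  x_hi=-0.2090 |R|=0.8114
  mid=-1.85437 |R|=0.29490 →hi
  mid=-2.67706 |R|=0.84871 →hi
  mid=-3.08840 |R|=1.56181 →lo
  mid=-2.88273 |R|=1.15712 →lo
  mid=-2.77990 |R|=0.99189 →hi
  mid=-2.83131 |R|=1.07163 →lo
  mid=-2.80560 |R|=1.03106 →lo
  ...
  [-2.78532,-2.78512] ⇒ x*=-2.7853
So |R|<1 on (-2.7853, 0).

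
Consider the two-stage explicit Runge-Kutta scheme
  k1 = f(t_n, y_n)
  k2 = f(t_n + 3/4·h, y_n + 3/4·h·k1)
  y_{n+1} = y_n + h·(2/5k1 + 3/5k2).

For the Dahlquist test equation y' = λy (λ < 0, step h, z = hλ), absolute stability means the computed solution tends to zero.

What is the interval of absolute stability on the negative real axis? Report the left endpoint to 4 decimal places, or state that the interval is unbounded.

Test eqn y'=λy, z=hλ:
  k1=λy_n ⇒ h·k1=z·y_n;  k2=λ(1+3/4z)y_n ⇒ h·k2=z(1+3/4z)y_n
  y_{n+1}/y_n = 1 + 2/5z + 3/5z(1+3/4z) = 1 + z + 9/20z²
  ⇒ R(z) = 1 + z + 9/20z².

Find x<0 with |R(x)|<1.
x=-1.14: |R|=0.4448
R=1: x+9/20x²=0 ⇒ x=−20/9=-2.2222; min R=1−1/(4·9/20)=0.4444>−1
Confirm numerically:
  x=-1.327: |R|=0.46542 <1
  x=-1.051: |R|=0.44607 <1
  x=-1.048: |R|=0.44624 <1
  x=-2.670: |R|=1.53801 >1
  x=-2.456: |R|=1.25837 >1
  x=-2.358: |R|=1.14407 >1
Interval (-2.2222, 0).

z∈(-2.2222,0).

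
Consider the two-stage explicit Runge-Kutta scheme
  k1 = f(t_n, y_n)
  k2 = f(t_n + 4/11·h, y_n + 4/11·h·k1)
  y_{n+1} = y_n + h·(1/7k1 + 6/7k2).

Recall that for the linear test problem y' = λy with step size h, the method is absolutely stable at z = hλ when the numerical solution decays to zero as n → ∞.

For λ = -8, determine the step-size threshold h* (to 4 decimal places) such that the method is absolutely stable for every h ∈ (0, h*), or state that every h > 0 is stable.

On y'=λy, z=hλ:
  k1=λy_n ⇒ h·k1=z·y_n;  k2=λ(1+4/11z)y_n ⇒ h·k2=z(1+4/11z)y_n
  y_{n+1}/y_n = 1 + 1/7z + 6/7z(1+4/11z) = 1 + z + 24/77z²
  ⇒ R(z) = 1 + z + 24/77z².

Boundary: |R(x)|=1, x<0.
x=-1.7: |R|=0.2008
R=1: x+24/77x²=0 ⇒ x=−77/24=-3.2083; min R=1−1/(4·24/77)=0.1979>−1
Confirm numerically:
  x=-2.131: |R|=0.28443 <1
  x=-1.715: |R|=0.20175 <1
  x=-1.369: |R|=0.21515 <1
  x=-3.528: |R|=1.35152 >1
  x=-3.476: |R|=1.29000 >1
  x=-3.373: |R|=1.17312 >1
Stable set (-3.2083, 0).

(-3.2083,0); λ=-8 ⇒ h* = (77/24)/8 = 0.4010.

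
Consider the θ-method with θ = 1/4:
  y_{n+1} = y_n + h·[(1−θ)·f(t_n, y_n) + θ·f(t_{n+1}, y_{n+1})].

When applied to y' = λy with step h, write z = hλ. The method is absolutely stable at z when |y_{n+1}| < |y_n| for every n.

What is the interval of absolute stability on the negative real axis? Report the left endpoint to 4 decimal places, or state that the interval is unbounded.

z∈(-4.0000,0).

On y'=λy, z=hλ:
  y_{n+1} = y_n + z·[3/4·y_n + 1/4·y_{n+1}] ⇒ (1 − 1/4z)y_{n+1} = (1 + 3/4z)y_n
  R(z) = (1 + 3/4z)/(1 − 1/4z).

Solve |R(x)|<1 on ℝ⁻.
x=-0.96: |R|=0.2258
R=−1: 1+3/4x = −1+1/4x ⇒ -1/2x=2 ⇒ x=2/(-1/2)=-4.0000
Confirm numerically:
  x=-3.861: |R|=0.96464 <1
  x=-3.551: |R|=0.88108 <1
  x=-2.752: |R|=0.63033 <1
  x=-1.611: |R|=0.14846 <1
  x=-4.537: |R|=1.12581 >1
  x=-4.280: |R|=1.06763 >1
  x=-4.060: |R|=1.01489 >1
Interval (-4.0000, 0).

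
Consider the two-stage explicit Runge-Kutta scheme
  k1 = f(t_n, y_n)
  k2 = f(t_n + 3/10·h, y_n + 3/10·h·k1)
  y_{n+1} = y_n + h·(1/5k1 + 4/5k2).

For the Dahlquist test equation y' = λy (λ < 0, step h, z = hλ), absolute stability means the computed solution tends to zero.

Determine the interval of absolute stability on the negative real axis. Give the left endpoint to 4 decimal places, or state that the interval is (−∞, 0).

With y'=λy (z=hλ):
  k1=λy_n ⇒ h·k1=z·y_n;  k2=λ(1+3/10z)y_n ⇒ h·k2=z(1+3/10z)y_n
  y_{n+1}/y_n = 1 + 1/5z + 4/5z(1+3/10z) = 1 + z + 6/25z²
  so R(z) = 1 + z + 6/25z².

Need |R(x)|<1, x<0.
x=-1.4: |R|=0.0704
R=1: x+6/25x²=0 ⇒ x=−25/6=-4.1667; min R=1−1/(4·6/25)=-0.0417>−1
Confirm numerically:
  x=-4.142: |R|=0.97548 <1
  x=-3.263: |R|=0.29232 <1
  x=-2.715: |R|=0.05409 <1
  x=-4.611: |R|=1.49172 >1
  x=-4.455: |R|=1.30829 >1
  x=-4.254: |R|=1.08916 >1
Stable set (-4.1667, 0).

z∈(-4.1667,0).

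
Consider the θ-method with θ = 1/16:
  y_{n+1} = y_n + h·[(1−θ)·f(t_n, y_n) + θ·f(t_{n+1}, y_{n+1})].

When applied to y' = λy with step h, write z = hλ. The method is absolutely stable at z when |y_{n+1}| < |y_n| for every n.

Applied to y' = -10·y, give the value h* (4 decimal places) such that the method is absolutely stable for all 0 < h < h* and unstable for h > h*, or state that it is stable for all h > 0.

(-2.2857,0); λ=-10 ⇒ h* = (16/7)/10 = 0.2286.

With y'=λy (z=hλ):
  y_{n+1} = y_n + z·[15/16·y_n + 1/16·y_{n+1}] ⇒ (1 − 1/16z)y_{n+1} = (1 + 15/16z)y_n
  ⇒ R(z) = (1 + 15/16z)/(1 − 1/16z).

Find x<0 with |R(x)|<1.
x=-1.5: |R|=0.3714
R=−1: 1+15/16x = −1+1/16x ⇒ -7/8x=2 ⇒ x=2/(-7/8)=-2.2857
Confirm numerically:
  x=-1.968: |R|=0.75245 <1
  x=-1.875: |R|=0.67832 <1
  x=-1.015: |R|=0.04555 <1
  x=-2.555: |R|=1.20318 >1
  x=-2.475: |R|=1.14344 >1
Interval (-2.2857, 0).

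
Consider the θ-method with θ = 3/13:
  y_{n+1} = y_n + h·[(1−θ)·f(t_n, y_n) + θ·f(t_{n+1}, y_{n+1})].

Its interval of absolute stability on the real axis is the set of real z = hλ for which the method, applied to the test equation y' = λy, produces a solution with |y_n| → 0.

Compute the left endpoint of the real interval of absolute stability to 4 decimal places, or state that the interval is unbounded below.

left endpoint -3.7143.

Set f=λy, z=hλ:
  y_{n+1} = y_n + z·[10/13·y_n + 3/13·y_{n+1}] ⇒ (1 − 3/13z)y_{n+1} = (1 + 10/13z)y_n
  Hence R(z) = (1 + 10/13z)/(1 − 3/13z).

Find x<0 with |R(x)|<1.
x=-1.75: |R|=0.2466
R=−1: 1+10/13x = −1+3/13x ⇒ -7/13x=2 ⇒ x=2/(-7/13)=-3.7143
Confirm numerically:
  x=-2.476: |R|=0.57568 <1
  x=-2.236: |R|=0.47493 <1
  x=-2.017: |R|=0.37636 <1
  x=-3.983: |R|=1.07539 >1
  x=-3.965: |R|=1.07050 >1
Interval (-3.7143, 0).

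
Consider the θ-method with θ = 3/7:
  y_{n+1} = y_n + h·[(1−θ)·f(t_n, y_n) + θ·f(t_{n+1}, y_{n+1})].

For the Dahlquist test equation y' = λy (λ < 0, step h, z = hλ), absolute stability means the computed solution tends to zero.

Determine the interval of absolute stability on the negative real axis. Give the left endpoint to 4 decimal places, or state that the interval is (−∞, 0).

Set f=λy, z=hλ:
  y_{n+1} = y_n + z·[4/7·y_n + 3/7·y_{n+1}] ⇒ (1 − 3/7z)y_{n+1} = (1 + 4/7z)y_n
  ⇒ R(z) = (1 + 4/7z)/(1 − 3/7z).

Find x<0 with |R(x)|<1.
x=-0.51: |R|=0.5815
R=−1: 1+4/7x = −1+3/7x ⇒ -1/7x=2 ⇒ x=2/(-1/7)=-14.0000
Confirm numerically:
  x=-12.291: |R|=0.96105 <1
  x=-10.520: |R|=0.90975 <1
  x=-7.850: |R|=0.79869 <1
  x=-14.516: |R|=1.01021 >1
  x=-14.248: |R|=1.00499 >1
  x=-14.185: |R|=1.00373 >1
Stable set (-14.0000, 0).

z∈(-14.0000,0).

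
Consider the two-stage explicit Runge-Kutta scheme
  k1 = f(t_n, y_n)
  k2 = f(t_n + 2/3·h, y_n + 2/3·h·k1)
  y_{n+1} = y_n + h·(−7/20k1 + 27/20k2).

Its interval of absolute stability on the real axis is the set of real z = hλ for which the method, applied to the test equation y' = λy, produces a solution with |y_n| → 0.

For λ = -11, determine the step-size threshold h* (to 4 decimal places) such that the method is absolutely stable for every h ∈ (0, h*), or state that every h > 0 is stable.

(-1.1111,0); λ=-11 ⇒ h* = (10/9)/11 = 0.1010.

With y'=λy (z=hλ):
  k1=λy_n ⇒ h·k1=z·y_n;  k2=λ(1+2/3z)y_n ⇒ h·k2=z(1+2/3z)y_n
  y_{n+1}/y_n = 1 − 7/20z + 27/20z(1+2/3z) = 1 + z + 9/10z²
  Hence R(z) = 1 + z + 9/10z².

Need |R(x)|<1, x<0.
x=-1.17: |R|=1.0620
R=1: x+9/10x²=0 ⇒ x=−10/9=-1.1111; min R=1−1/(4·9/10)=0.7222>−1
Confirm numerically:
  x=-1.050: |R|=0.94225 <1
  x=-0.887: |R|=0.82109 <1
  x=-0.707: |R|=0.74286 <1
  x=-1.616: |R|=1.73431 >1
  x=-1.592: |R|=1.68902 >1
  x=-1.389: |R|=1.34739 >1
So |R|<1 on (-1.1111, 0).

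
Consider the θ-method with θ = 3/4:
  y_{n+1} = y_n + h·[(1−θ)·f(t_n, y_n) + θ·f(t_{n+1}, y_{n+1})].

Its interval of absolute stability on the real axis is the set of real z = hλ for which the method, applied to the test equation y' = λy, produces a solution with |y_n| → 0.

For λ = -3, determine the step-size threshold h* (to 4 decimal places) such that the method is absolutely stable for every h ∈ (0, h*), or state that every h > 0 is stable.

(−∞, 0) — no finite endpoint. Any h>0 works for λ=-3.

Set f=λy, z=hλ:
  y_{n+1} = y_n + z·[1/4·y_n + 3/4·y_{n+1}] ⇒ (1 − 3/4z)y_{n+1} = (1 + 1/4z)y_n
  Hence R(z) = (1 + 1/4z)/(1 − 3/4z).

Find x<0 with |R(x)|<1.
x=-0.39: |R|=0.6983
x=-2: |R|=0.2000
x=-10: |R|=0.1765
x=-100: |R|=0.3158
θ=3/4≥1/2 ⇒ |1+1/4x|<|1−3/4x| ∀x<0 ⇒ stable on all of ℝ⁻.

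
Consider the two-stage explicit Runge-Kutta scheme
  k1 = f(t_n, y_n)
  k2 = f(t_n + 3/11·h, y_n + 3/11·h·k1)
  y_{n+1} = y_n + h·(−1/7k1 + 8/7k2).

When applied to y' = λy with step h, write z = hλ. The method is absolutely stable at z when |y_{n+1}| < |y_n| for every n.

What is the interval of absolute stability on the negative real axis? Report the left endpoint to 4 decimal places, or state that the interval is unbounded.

On y'=λy, z=hλ:
  k1=λy_n ⇒ h·k1=z·y_n;  k2=λ(1+3/11z)y_n ⇒ h·k2=z(1+3/11z)y_n
  y_{n+1}/y_n = 1 − 1/7z + 8/7z(1+3/11z) = 1 + z + 24/77z²
  R(z) = 1 + z + 24/77z².

Need |R(x)|<1, x<0.
x=-1.26: |R|=0.2348
R=1: x+24/77x²=0 ⇒ x=−77/24=-3.2083; min R=1−1/(4·24/77)=0.1979>−1
Confirm numerically:
  x=-2.956: |R|=0.76751 <1
  x=-2.354: |R|=0.37316 <1
  x=-1.813: |R|=0.21151 <1
  x=-1.772: |R|=0.20670 <1
  x=-3.751: |R|=1.63445 >1
  x=-3.508: |R|=1.32766 >1
  x=-3.488: |R|=1.30404 >1
So |R|<1 on (-3.2083, 0).

(-3.2083, 0).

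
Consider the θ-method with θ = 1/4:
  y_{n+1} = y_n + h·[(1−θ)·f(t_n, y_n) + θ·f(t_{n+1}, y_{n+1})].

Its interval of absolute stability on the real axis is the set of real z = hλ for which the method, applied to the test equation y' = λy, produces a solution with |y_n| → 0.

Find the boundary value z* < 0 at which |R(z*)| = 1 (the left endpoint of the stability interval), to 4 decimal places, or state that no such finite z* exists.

On y'=λy, z=hλ:
  y_{n+1} = y_n + z·[3/4·y_n + 1/4·y_{n+1}] ⇒ (1 − 1/4z)y_{n+1} = (1 + 3/4z)y_n
  Hence R(z) = (1 + 3/4z)/(1 − 1/4z).

Find x<0 with |R(x)|<1.
x=-1.15: |R|=0.1068
R=−1: 1+3/4x = −1+1/4x ⇒ -1/2x=2 ⇒ x=2/(-1/2)=-4.0000
Confirm numerically:
  x=-3.864: |R|=0.96541 <1
  x=-3.526: |R|=0.87404 <1
  x=-2.739: |R|=0.62576 <1
  x=-1.939: |R|=0.30594 <1
  x=-4.418: |R|=1.09931 >1
  x=-4.344: |R|=1.08245 >1
  x=-4.216: |R|=1.05258 >1
So |R|<1 on (-4.0000, 0).

left endpoint -4.0000.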